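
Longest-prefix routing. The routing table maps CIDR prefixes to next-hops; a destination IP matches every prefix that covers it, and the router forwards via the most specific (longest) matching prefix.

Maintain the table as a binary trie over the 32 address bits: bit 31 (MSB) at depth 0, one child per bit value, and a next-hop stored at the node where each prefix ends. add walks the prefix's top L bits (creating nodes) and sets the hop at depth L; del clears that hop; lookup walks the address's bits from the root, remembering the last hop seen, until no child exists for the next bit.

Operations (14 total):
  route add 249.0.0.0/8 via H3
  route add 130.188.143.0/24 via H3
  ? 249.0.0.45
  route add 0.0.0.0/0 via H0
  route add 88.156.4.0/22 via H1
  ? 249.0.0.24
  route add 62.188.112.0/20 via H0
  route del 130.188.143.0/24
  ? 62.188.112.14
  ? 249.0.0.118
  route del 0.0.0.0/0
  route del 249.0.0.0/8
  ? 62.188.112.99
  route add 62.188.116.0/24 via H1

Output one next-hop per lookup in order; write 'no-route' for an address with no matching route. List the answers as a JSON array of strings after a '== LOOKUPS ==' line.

Trace:
  add 249.0.0.0/8 -> H3 at depth 8
  add 130.188.143.0/24 -> H3 at depth 24
  Q 249.0.0.45: descend 11111001 ; hops seen [H3] ; pick H3
  add 0.0.0.0/0 -> H0 at depth 0
  add 88.156.4.0/22 -> H1 at depth 22
  Q 249.0.0.24: descend 11111001 ; hops seen [H0,H3] ; pick H3
  add 62.188.112.0/20 -> H0 at depth 20
  - 130.188.143.0/24 clear@24
  Q 62.188.112.14: descend 00111110101111000111 ; hops seen [H0,H0] ; pick H0
  Q 249.0.0.118: descend 11111001 ; hops seen [H0,H3] ; pick H3
  - 0.0.0.0/0 clear@0
  - 249.0.0.0/8 clear@8
  Q 62.188.112.99: descend 00111110101111000111 ; hops seen [H0] ; pick H0
  add 62.188.116.0/24 -> H1 at depth 24

== LOOKUPS ==
["H3","H3","H0","H3","H0"]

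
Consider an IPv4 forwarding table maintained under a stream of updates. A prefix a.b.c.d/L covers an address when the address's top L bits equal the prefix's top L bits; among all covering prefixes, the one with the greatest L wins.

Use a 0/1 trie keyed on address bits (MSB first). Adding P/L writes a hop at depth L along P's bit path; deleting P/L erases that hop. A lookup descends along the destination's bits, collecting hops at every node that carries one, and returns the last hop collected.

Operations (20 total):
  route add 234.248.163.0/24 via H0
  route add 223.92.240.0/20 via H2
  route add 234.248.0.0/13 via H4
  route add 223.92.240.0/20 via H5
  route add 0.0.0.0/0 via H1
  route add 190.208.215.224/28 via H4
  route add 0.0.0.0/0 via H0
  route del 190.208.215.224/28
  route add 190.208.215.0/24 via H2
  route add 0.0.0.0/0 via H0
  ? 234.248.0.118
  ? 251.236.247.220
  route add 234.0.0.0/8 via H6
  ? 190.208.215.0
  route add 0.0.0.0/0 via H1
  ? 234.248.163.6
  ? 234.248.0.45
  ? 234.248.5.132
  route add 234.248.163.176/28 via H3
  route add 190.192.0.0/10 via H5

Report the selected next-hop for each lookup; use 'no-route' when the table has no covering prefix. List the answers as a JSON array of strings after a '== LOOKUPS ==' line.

Apply in order:
  add 234.248.163.0/24 -> H0 at depth 24
  add 223.92.240.0/20 -> H2 at depth 20
  add 234.248.0.0/13 -> H4 at depth 13
  add 223.92.240.0/20 -> H5 at depth 20
  add 0.0.0.0/0 -> H1 at depth 0
  add 190.208.215.224/28 -> H4 at depth 28
  add 0.0.0.0/0 -> H0 at depth 0
  - 190.208.215.224/28 clear@28
  add 190.208.215.0/24 -> H2 at depth 24
  add 0.0.0.0/0 -> H0 at depth 0
  Q 234.248.0.118: descend 1110101011111000 ; hops seen [H0,H4] ; pick H4
  Q 251.236.247.220: descend 111 ; hops seen [H0] ; pick H0
  add 234.0.0.0/8 -> H6 at depth 8
  Q 190.208.215.0: descend 101111101101000011010111 ; hops seen [H0,H2] ; pick H2
  add 0.0.0.0/0 -> H1 at depth 0
  Q 234.248.163.6: descend 111010101111100010100011 ; hops seen [H1,H6,H4,H0] ; pick H0
  Q 234.248.0.45: descend 1110101011111000 ; hops seen [H1,H6,H4] ; pick H4
  Q 234.248.5.132: descend 1110101011111000 ; hops seen [H1,H6,H4] ; pick H4
  add 234.248.163.176/28 -> H3 at depth 28
  add 190.192.0.0/10 -> H5 at depth 10

== LOOKUPS ==
["H4","H0","H2","H0","H4","H4"]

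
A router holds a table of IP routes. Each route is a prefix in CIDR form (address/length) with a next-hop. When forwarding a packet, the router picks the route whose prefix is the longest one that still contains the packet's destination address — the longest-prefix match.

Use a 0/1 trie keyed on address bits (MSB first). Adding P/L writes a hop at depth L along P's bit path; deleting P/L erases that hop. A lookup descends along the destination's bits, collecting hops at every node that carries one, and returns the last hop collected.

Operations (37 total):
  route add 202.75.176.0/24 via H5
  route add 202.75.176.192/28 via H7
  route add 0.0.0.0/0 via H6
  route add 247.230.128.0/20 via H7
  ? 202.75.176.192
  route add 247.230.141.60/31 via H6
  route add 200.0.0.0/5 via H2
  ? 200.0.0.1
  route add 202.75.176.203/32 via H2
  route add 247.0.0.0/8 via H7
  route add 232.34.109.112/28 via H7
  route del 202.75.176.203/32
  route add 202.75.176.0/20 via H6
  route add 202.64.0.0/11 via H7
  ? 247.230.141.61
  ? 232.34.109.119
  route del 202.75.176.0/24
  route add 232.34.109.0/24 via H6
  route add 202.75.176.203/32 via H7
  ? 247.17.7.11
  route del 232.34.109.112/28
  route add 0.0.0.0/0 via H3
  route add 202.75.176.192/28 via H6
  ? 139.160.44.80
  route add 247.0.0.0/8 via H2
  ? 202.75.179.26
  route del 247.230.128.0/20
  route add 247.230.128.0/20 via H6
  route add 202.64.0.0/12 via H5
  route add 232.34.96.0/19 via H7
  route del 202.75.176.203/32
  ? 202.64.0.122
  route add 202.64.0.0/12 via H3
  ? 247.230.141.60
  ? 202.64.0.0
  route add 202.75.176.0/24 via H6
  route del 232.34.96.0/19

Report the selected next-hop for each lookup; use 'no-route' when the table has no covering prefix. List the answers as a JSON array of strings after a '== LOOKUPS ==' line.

Trace:
  + 202.75.176.0/24 (H5) depth=24
  + 202.75.176.192/28 (H7) depth=28
  + 0.0.0.0/0 (H6) depth=0
  + 247.230.128.0/20 (H7) depth=20
  ? 202.75.176.192  path d0:H6→d1:-→d2:-→d3:-→d4:-→d5:-→d6:-→d7:-→d8:-→d9:-→d10:-→d11:-→d12:-→d13:-→d14:-→d15:-→d16:-→d17:-→d18:-→d19:-→d20:-→d21:-→d22:-→d23:-→d24:H5→d25:-→d26:-→d27:-→d28:H7  best=H7
  + 247.230.141.60/31 (H6) depth=31
  + 200.0.0.0/5 (H2) depth=5
  ? 200.0.0.1  path d0:H6→d1:-→d2:-→d3:-→d4:-→d5:H2→d6:-  best=H2
  + 202.75.176.203/32 (H2) depth=32
  + 247.0.0.0/8 (H7) depth=8
  + 232.34.109.112/28 (H7) depth=28
  del 202.75.176.203/32 (clear depth 32)
  + 202.75.176.0/20 (H6) depth=20
  + 202.64.0.0/11 (H7) depth=11
  ? 247.230.141.61  path d0:H6→d1:-→d2:-→d3:-→d4:-→d5:-→d6:-→d7:-→d8:H7→d9:-→d10:-→d11:-→d12:-→d13:-→d14:-→d15:-→d16:-→d17:-→d18:-→d19:-→d20:H7→d21:-→d22:-→d23:-→d24:-→d25:-→d26:-→d27:-→d28:-→d29:-→d30:-→d31:H6  best=H6
  ? 232.34.109.119  path d0:H6→d1:-→d2:-→d3:-→d4:-→d5:-→d6:-→d7:-→d8:-→d9:-→d10:-→d11:-→d12:-→d13:-→d14:-→d15:-→d16:-→d17:-→d18:-→d19:-→d20:-→d21:-→d22:-→d23:-→d24:-→d25:-→d26:-→d27:-→d28:H7  best=H7
  del 202.75.176.0/24 (clear depth 24)
  + 232.34.109.0/24 (H6) depth=24
  + 202.75.176.203/32 (H7) depth=32
  ? 247.17.7.11  path d0:H6→d1:-→d2:-→d3:-→d4:-→d5:-→d6:-→d7:-→d8:H7  best=H7
  del 232.34.109.112/28 (clear depth 28)
  + 0.0.0.0/0 (H3) depth=0
  + 202.75.176.192/28 (H6) depth=28
  ? 139.160.44.80  path d0:H3→d1:-  best=H3
  + 247.0.0.0/8 (H2) depth=8
  ? 202.75.179.26  path d0:H3→d1:-→d2:-→d3:-→d4:-→d5:H2→d6:-→d7:-→d8:-→d9:-→d10:-→d11:H7→d12:-→d13:-→d14:-→d15:-→d16:-→d17:-→d18:-→d19:-→d20:H6→d21:-→d22:-  best=H6
  del 247.230.128.0/20 (clear depth 20)
  + 247.230.128.0/20 (H6) depth=20
  + 202.64.0.0/12 (H5) depth=12
  + 232.34.96.0/19 (H7) depth=19
  del 202.75.176.203/32 (clear depth 32)
  ? 202.64.0.122  path d0:H3→d1:-→d2:-→d3:-→d4:-→d5:H2→d6:-→d7:-→d8:-→d9:-→d10:-→d11:H7→d12:H5  best=H5
  + 202.64.0.0/12 (H3) depth=12
  ? 247.230.141.60  path d0:H3→d1:-→d2:-→d3:-→d4:-→d5:-→d6:-→d7:-→d8:H2→d9:-→d10:-→d11:-→d12:-→d13:-→d14:-→d15:-→d16:-→d17:-→d18:-→d19:-→d20:H6→d21:-→d22:-→d23:-→d24:-→d25:-→d26:-→d27:-→d28:-→d29:-→d30:-→d31:H6  best=H6
  ? 202.64.0.0  path d0:H3→d1:-→d2:-→d3:-→d4:-→d5:H2→d6:-→d7:-→d8:-→d9:-→d10:-→d11:H7→d12:H3  best=H3
  + 202.75.176.0/24 (H6) depth=24
  del 232.34.96.0/19 (clear depth 19)

== LOOKUPS ==
["H7","H2","H6","H7","H7","H3","H6","H5","H6","H3"]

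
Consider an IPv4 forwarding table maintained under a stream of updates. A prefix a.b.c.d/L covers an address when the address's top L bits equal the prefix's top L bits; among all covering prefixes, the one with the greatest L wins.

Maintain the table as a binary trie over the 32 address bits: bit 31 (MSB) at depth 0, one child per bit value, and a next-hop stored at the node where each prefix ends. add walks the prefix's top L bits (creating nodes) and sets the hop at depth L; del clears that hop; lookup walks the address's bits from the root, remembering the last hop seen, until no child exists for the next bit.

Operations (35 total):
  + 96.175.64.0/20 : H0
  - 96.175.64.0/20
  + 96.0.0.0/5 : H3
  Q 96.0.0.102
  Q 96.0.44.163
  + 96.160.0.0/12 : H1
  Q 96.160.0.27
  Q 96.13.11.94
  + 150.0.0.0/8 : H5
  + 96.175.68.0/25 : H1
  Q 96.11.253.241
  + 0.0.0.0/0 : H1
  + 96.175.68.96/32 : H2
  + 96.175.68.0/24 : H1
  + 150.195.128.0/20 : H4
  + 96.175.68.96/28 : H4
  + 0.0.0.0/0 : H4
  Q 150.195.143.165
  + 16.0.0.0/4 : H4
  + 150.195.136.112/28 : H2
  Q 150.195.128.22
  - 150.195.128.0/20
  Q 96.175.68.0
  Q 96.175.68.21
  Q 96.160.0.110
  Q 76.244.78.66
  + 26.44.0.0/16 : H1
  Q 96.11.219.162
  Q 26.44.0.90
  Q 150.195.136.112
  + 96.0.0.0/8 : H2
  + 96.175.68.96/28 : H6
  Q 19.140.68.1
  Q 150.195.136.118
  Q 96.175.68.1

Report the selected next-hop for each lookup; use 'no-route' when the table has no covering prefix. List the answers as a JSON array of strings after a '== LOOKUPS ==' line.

Apply in order:
  + 96.175.64.0/20 (H0) depth=20
  del 96.175.64.0/20 (clear depth 20)
  + 96.0.0.0/5 (H3) depth=5
  Q 96.0.0.102: descend 01100000 ; hops seen [H3] ; pick H3
  Q 96.0.44.163: descend 01100000 ; hops seen [H3] ; pick H3
  + 96.160.0.0/12 (H1) depth=12
  Q 96.160.0.27: descend 011000001010 ; hops seen [H3,H1] ; pick H1
  Q 96.13.11.94: descend 01100000 ; hops seen [H3] ; pick H3
  + 150.0.0.0/8 (H5) depth=8
  + 96.175.68.0/25 (H1) depth=25
  Q 96.11.253.241: descend 01100000 ; hops seen [H3] ; pick H3
  + 0.0.0.0/0 (H1) depth=0
  + 96.175.68.96/32 (H2) depth=32
  + 96.175.68.0/24 (H1) depth=24
  + 150.195.128.0/20 (H4) depth=20
  + 96.175.68.96/28 (H4) depth=28
  + 0.0.0.0/0 (H4) depth=0
  Q 150.195.143.165: descend 10010110110000111000 ; hops seen [H4,H5,H4] ; pick H4
  + 16.0.0.0/4 (H4) depth=4
  + 150.195.136.112/28 (H2) depth=28
  Q 150.195.128.22: descend 10010110110000111000 ; hops seen [H4,H5,H4] ; pick H4
  del 150.195.128.0/20 (clear depth 20)
  Q 96.175.68.0: descend 0110000010101111010001000 ; hops seen [H4,H3,H1,H1,H1] ; pick H1
  Q 96.175.68.21: descend 0110000010101111010001000 ; hops seen [H4,H3,H1,H1,H1] ; pick H1
  Q 96.160.0.110: descend 011000001010 ; hops seen [H4,H3,H1] ; pick H1
  Q 76.244.78.66: descend 01 ; hops seen [H4] ; pick H4
  + 26.44.0.0/16 (H1) depth=16
  Q 96.11.219.162: descend 01100000 ; hops seen [H4,H3] ; pick H3
  Q 26.44.0.90: descend 0001101000101100 ; hops seen [H4,H4,H1] ; pick H1
  Q 150.195.136.112: descend 1001011011000011100010000111 ; hops seen [H4,H5,H2] ; pick H2
  + 96.0.0.0/8 (H2) depth=8
  + 96.175.68.96/28 (H6) depth=28
  Q 19.140.68.1: descend 0001 ; hops seen [H4,H4] ; pick H4
  Q 150.195.136.118: descend 1001011011000011100010000111 ; hops seen [H4,H5,H2] ; pick H2
  Q 96.175.68.1: descend 0110000010101111010001000 ; hops seen [H4,H3,H2,H1,H1,H1] ; pick H1

== LOOKUPS ==
["H3","H3","H1","H3","H3","H4","H4","H1","H1","H1","H4","H3","H1","H2","H4","H2","H1"]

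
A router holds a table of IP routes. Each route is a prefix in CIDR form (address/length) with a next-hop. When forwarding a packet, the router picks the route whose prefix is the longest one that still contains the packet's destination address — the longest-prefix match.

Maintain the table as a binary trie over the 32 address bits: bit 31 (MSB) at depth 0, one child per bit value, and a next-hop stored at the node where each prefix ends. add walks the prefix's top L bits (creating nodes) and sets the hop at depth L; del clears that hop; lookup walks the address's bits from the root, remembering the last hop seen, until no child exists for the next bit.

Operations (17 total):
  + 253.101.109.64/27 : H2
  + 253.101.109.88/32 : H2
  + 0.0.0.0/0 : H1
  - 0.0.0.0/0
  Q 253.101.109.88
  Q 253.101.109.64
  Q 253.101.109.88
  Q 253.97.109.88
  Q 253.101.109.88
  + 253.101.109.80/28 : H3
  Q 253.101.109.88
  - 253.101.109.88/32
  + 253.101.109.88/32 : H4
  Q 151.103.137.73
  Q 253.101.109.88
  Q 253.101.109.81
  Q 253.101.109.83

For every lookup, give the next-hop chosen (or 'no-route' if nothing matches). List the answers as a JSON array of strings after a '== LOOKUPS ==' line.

Process each operation:
  add 253.101.109.64/27 -> H2 at depth 27
  add 253.101.109.88/32 -> H2 at depth 32
  add 0.0.0.0/0 -> H1 at depth 0
  - 0.0.0.0/0 clear@0
  Q 253.101.109.88: descend 11111101011001010110110101011000 ; hops seen [H2,H2] ; pick H2
  Q 253.101.109.64: descend 111111010110010101101101010 ; hops seen [H2] ; pick H2
  Q 253.101.109.88: descend 11111101011001010110110101011000 ; hops seen [H2,H2] ; pick H2
  Q 253.97.109.88: descend 1111110101100 ; hops seen [∅] ; pick no-route
  Q 253.101.109.88: descend 11111101011001010110110101011000 ; hops seen [H2,H2] ; pick H2
  add 253.101.109.80/28 -> H3 at depth 28
  Q 253.101.109.88: descend 11111101011001010110110101011000 ; hops seen [H2,H3,H2] ; pick H2
  - 253.101.109.88/32 clear@32
  add 253.101.109.88/32 -> H4 at depth 32
  Q 151.103.137.73: descend 1 ; hops seen [∅] ; pick no-route
  Q 253.101.109.88: descend 11111101011001010110110101011000 ; hops seen [H2,H3,H4] ; pick H4
  Q 253.101.109.81: descend 1111110101100101011011010101 ; hops seen [H2,H3] ; pick H3
  Q 253.101.109.83: descend 1111110101100101011011010101 ; hops seen [H2,H3] ; pick H3

== LOOKUPS ==
["H2","H2","H2","no-route","H2","H2","no-route","H4","H3","H3"]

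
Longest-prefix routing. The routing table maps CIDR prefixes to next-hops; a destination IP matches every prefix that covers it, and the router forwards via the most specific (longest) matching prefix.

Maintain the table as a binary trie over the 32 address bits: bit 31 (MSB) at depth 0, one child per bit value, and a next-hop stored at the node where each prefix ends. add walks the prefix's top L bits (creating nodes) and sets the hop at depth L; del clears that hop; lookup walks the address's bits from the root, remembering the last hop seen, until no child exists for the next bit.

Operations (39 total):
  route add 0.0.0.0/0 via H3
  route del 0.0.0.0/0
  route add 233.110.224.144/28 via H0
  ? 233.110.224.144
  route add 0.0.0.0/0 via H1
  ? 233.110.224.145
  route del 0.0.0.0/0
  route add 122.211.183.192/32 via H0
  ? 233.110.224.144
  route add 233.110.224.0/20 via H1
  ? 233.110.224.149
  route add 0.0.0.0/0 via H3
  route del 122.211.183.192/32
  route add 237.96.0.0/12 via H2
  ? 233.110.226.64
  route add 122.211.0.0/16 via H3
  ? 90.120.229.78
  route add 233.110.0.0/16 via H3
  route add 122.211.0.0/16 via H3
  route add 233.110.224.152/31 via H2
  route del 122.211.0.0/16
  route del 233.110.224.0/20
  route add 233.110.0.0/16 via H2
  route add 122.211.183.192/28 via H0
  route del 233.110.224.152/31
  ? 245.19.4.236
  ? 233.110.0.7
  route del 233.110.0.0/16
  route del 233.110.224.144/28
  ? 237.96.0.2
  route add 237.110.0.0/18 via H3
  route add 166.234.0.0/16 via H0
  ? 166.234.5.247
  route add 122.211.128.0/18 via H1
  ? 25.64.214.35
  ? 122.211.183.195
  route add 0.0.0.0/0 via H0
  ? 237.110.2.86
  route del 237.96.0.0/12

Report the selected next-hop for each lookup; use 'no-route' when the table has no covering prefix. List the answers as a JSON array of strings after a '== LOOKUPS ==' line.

Trace:
  add 0.0.0.0/0 -> H3 at depth 0
  del 0.0.0.0/0 (clear depth 0)
  add 233.110.224.144/28 -> H0 at depth 28
  ? 233.110.224.144  path d0:-→d1:-→d2:-→d3:-→d4:-→d5:-→d6:-→d7:-→d8:-→d9:-→d10:-→d11:-→d12:-→d13:-→d14:-→d15:-→d16:-→d17:-→d18:-→d19:-→d20:-→d21:-→d22:-→d23:-→d24:-→d25:-→d26:-→d27:-→d28:H0  best=H0
  add 0.0.0.0/0 -> H1 at depth 0
  ? 233.110.224.145  path d0:H1→d1:-→d2:-→d3:-→d4:-→d5:-→d6:-→d7:-→d8:-→d9:-→d10:-→d11:-→d12:-→d13:-→d14:-→d15:-→d16:-→d17:-→d18:-→d19:-→d20:-→d21:-→d22:-→d23:-→d24:-→d25:-→d26:-→d27:-→d28:H0  best=H0
  del 0.0.0.0/0 (clear depth 0)
  add 122.211.183.192/32 -> H0 at depth 32
  ? 233.110.224.144  path d0:-→d1:-→d2:-→d3:-→d4:-→d5:-→d6:-→d7:-→d8:-→d9:-→d10:-→d11:-→d12:-→d13:-→d14:-→d15:-→d16:-→d17:-→d18:-→d19:-→d20:-→d21:-→d22:-→d23:-→d24:-→d25:-→d26:-→d27:-→d28:H0  best=H0
  add 233.110.224.0/20 -> H1 at depth 20
  ? 233.110.224.149  path d0:-→d1:-→d2:-→d3:-→d4:-→d5:-→d6:-→d7:-→d8:-→d9:-→d10:-→d11:-→d12:-→d13:-→d14:-→d15:-→d16:-→d17:-→d18:-→d19:-→d20:H1→d21:-→d22:-→d23:-→d24:-→d25:-→d26:-→d27:-→d28:H0  best=H0
  add 0.0.0.0/0 -> H3 at depth 0
  del 122.211.183.192/32 (clear depth 32)
  add 237.96.0.0/12 -> H2 at depth 12
  ? 233.110.226.64  path d0:H3→d1:-→d2:-→d3:-→d4:-→d5:-→d6:-→d7:-→d8:-→d9:-→d10:-→d11:-→d12:-→d13:-→d14:-→d15:-→d16:-→d17:-→d18:-→d19:-→d20:H1→d21:-→d22:-  best=H1
  add 122.211.0.0/16 -> H3 at depth 16
  ? 90.120.229.78  path d0:H3→d1:-→d2:-  best=H3
  add 233.110.0.0/16 -> H3 at depth 16
  add 122.211.0.0/16 -> H3 at depth 16
  add 233.110.224.152/31 -> H2 at depth 31
  del 122.211.0.0/16 (clear depth 16)
  del 233.110.224.0/20 (clear depth 20)
  add 233.110.0.0/16 -> H2 at depth 16
  add 122.211.183.192/28 -> H0 at depth 28
  del 233.110.224.152/31 (clear depth 31)
  ? 245.19.4.236  path d0:H3→d1:-→d2:-→d3:-  best=H3
  ? 233.110.0.7  path d0:H3→d1:-→d2:-→d3:-→d4:-→d5:-→d6:-→d7:-→d8:-→d9:-→d10:-→d11:-→d12:-→d13:-→d14:-→d15:-→d16:H2  best=H2
  del 233.110.0.0/16 (clear depth 16)
  del 233.110.224.144/28 (clear depth 28)
  ? 237.96.0.2  path d0:H3→d1:-→d2:-→d3:-→d4:-→d5:-→d6:-→d7:-→d8:-→d9:-→d10:-→d11:-→d12:H2  best=H2
  add 237.110.0.0/18 -> H3 at depth 18
  add 166.234.0.0/16 -> H0 at depth 16
  ? 166.234.5.247  path d0:H3→d1:-→d2:-→d3:-→d4:-→d5:-→d6:-→d7:-→d8:-→d9:-→d10:-→d11:-→d12:-→d13:-→d14:-→d15:-→d16:H0  best=H0
  add 122.211.128.0/18 -> H1 at depth 18
  ? 25.64.214.35  path d0:H3→d1:-  best=H3
  ? 122.211.183.195  path d0:H3→d1:-→d2:-→d3:-→d4:-→d5:-→d6:-→d7:-→d8:-→d9:-→d10:-→d11:-→d12:-→d13:-→d14:-→d15:-→d16:-→d17:-→d18:H1→d19:-→d20:-→d21:-→d22:-→d23:-→d24:-→d25:-→d26:-→d27:-→d28:H0→d29:-→d30:-  best=H0
  add 0.0.0.0/0 -> H0 at depth 0
  ? 237.110.2.86  path d0:H0→d1:-→d2:-→d3:-→d4:-→d5:-→d6:-→d7:-→d8:-→d9:-→d10:-→d11:-→d12:H2→d13:-→d14:-→d15:-→d16:-→d17:-→d18:H3  best=H3
  del 237.96.0.0/12 (clear depth 12)

== LOOKUPS ==
["H0","H0","H0","H0","H1","H3","H3","H2","H2","H0","H3","H0","H3"]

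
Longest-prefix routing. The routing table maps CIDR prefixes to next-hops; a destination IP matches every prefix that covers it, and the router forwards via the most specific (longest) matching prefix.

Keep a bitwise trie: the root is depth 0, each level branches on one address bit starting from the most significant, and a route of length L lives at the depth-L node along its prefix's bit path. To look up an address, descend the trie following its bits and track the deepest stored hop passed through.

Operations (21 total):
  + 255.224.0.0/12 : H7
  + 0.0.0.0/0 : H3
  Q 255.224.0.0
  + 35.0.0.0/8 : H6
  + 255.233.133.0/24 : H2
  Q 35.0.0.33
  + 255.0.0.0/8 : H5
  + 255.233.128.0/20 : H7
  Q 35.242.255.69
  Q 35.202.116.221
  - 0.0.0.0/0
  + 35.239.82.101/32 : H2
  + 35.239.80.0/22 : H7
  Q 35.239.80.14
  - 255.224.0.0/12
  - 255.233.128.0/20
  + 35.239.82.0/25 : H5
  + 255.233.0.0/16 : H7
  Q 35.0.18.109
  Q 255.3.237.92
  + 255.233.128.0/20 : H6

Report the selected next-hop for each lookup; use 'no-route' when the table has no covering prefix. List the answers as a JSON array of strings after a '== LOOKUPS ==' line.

Apply in order:
  + 255.224.0.0/12 (H7) depth=12
  + 0.0.0.0/0 (H3) depth=0
  Q 255.224.0.0: descend 111111111110 ; hops seen [H3,H7] ; pick H7
  + 35.0.0.0/8 (H6) depth=8
  + 255.233.133.0/24 (H2) depth=24
  Q 35.0.0.33: descend 00100011 ; hops seen [H3,H6] ; pick H6
  + 255.0.0.0/8 (H5) depth=8
  + 255.233.128.0/20 (H7) depth=20
  Q 35.242.255.69: descend 00100011 ; hops seen [H3,H6] ; pick H6
  Q 35.202.116.221: descend 00100011 ; hops seen [H3,H6] ; pick H6
  - 0.0.0.0/0 clear@0
  + 35.239.82.101/32 (H2) depth=32
  + 35.239.80.0/22 (H7) depth=22
  Q 35.239.80.14: descend 0010001111101111010100 ; hops seen [H6,H7] ; pick H7
  - 255.224.0.0/12 clear@12
  - 255.233.128.0/20 clear@20
  + 35.239.82.0/25 (H5) depth=25
  + 255.233.0.0/16 (H7) depth=16
  Q 35.0.18.109: descend 00100011 ; hops seen [H6] ; pick H6
  Q 255.3.237.92: descend 11111111 ; hops seen [H5] ; pick H5
  + 255.233.128.0/20 (H6) depth=20

== LOOKUPS ==
["H7","H6","H6","H6","H7","H6","H5"]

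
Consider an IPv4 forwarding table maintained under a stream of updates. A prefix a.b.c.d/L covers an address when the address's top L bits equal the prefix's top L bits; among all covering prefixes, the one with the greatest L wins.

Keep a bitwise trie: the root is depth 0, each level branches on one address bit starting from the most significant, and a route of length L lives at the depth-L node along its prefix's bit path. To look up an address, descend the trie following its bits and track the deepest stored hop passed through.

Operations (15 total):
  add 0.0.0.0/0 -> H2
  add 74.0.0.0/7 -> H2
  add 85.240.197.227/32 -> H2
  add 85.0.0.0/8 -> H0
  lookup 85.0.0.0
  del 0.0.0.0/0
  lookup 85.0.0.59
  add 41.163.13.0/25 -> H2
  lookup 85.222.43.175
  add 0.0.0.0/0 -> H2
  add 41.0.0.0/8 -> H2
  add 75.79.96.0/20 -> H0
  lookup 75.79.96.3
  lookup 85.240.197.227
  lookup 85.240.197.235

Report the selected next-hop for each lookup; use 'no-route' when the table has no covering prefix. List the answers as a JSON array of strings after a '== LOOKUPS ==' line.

Process each operation:
  add 0.0.0.0/0 -> H2 at depth 0
  add 74.0.0.0/7 -> H2 at depth 7
  add 85.240.197.227/32 -> H2 at depth 32
  add 85.0.0.0/8 -> H0 at depth 8
  ? 85.0.0.0  path d0:H2→d1:-→d2:-→d3:-→d4:-→d5:-→d6:-→d7:-→d8:H0  best=H0
  - 0.0.0.0/0 clear@0
  ? 85.0.0.59  path d0:-→d1:-→d2:-→d3:-→d4:-→d5:-→d6:-→d7:-→d8:H0  best=H0
  add 41.163.13.0/25 -> H2 at depth 25
  ? 85.222.43.175  path d0:-→d1:-→d2:-→d3:-→d4:-→d5:-→d6:-→d7:-→d8:H0→d9:-→d10:-  best=H0
  add 0.0.0.0/0 -> H2 at depth 0
  add 41.0.0.0/8 -> H2 at depth 8
  add 75.79.96.0/20 -> H0 at depth 20
  ? 75.79.96.3  path d0:H2→d1:-→d2:-→d3:-→d4:-→d5:-→d6:-→d7:H2→d8:-→d9:-→d10:-→d11:-→d12:-→d13:-→d14:-→d15:-→d16:-→d17:-→d18:-→d19:-→d20:H0  best=H0
  ? 85.240.197.227  path d0:H2→d1:-→d2:-→d3:-→d4:-→d5:-→d6:-→d7:-→d8:H0→d9:-→d10:-→d11:-→d12:-→d13:-→d14:-→d15:-→d16:-→d17:-→d18:-→d19:-→d20:-→d21:-→d22:-→d23:-→d24:-→d25:-→d26:-→d27:-→d28:-→d29:-→d30:-→d31:-→d32:H2  best=H2
  ? 85.240.197.235  path d0:H2→d1:-→d2:-→d3:-→d4:-→d5:-→d6:-→d7:-→d8:H0→d9:-→d10:-→d11:-→d12:-→d13:-→d14:-→d15:-→d16:-→d17:-→d18:-→d19:-→d20:-→d21:-→d22:-→d23:-→d24:-→d25:-→d26:-→d27:-→d28:-  best=H0

== LOOKUPS ==
["H0","H0","H0","H0","H2","H0"]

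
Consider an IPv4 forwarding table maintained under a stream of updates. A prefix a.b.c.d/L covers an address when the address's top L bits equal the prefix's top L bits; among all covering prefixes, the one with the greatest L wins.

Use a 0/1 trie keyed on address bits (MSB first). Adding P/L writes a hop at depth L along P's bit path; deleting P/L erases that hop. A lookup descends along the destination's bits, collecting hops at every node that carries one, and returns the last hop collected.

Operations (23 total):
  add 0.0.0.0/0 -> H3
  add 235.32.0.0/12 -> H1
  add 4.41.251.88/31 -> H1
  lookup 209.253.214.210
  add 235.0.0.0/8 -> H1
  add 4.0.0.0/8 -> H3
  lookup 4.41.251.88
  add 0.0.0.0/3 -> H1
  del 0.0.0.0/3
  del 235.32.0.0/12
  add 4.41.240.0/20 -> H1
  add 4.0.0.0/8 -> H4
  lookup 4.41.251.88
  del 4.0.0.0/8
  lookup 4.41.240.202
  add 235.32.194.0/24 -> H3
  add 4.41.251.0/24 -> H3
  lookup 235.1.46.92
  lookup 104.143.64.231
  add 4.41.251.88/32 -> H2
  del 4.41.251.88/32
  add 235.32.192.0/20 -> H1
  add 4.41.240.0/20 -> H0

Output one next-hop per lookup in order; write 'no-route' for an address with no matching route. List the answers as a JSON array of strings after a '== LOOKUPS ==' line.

Process each operation:
  + 0.0.0.0/0 (H3) depth=0
  + 235.32.0.0/12 (H1) depth=12
  + 4.41.251.88/31 (H1) depth=31
  Q 209.253.214.210: descend 11 ; hops seen [H3] ; pick H3
  + 235.0.0.0/8 (H1) depth=8
  + 4.0.0.0/8 (H3) depth=8
  Q 4.41.251.88: descend 0000010000101001111110110101100 ; hops seen [H3,H3,H1] ; pick H1
  + 0.0.0.0/3 (H1) depth=3
  del 0.0.0.0/3 (clear depth 3)
  del 235.32.0.0/12 (clear depth 12)
  + 4.41.240.0/20 (H1) depth=20
  + 4.0.0.0/8 (H4) depth=8
  Q 4.41.251.88: descend 0000010000101001111110110101100 ; hops seen [H3,H4,H1,H1] ; pick H1
  del 4.0.0.0/8 (clear depth 8)
  Q 4.41.240.202: descend 00000100001010011111 ; hops seen [H3,H1] ; pick H1
  + 235.32.194.0/24 (H3) depth=24
  + 4.41.251.0/24 (H3) depth=24
  Q 235.1.46.92: descend 1110101100 ; hops seen [H3,H1] ; pick H1
  Q 104.143.64.231: descend 0 ; hops seen [H3] ; pick H3
  + 4.41.251.88/32 (H2) depth=32
  del 4.41.251.88/32 (clear depth 32)
  + 235.32.192.0/20 (H1) depth=20
  + 4.41.240.0/20 (H0) depth=20

== LOOKUPS ==
["H3","H1","H1","H1","H1","H3"]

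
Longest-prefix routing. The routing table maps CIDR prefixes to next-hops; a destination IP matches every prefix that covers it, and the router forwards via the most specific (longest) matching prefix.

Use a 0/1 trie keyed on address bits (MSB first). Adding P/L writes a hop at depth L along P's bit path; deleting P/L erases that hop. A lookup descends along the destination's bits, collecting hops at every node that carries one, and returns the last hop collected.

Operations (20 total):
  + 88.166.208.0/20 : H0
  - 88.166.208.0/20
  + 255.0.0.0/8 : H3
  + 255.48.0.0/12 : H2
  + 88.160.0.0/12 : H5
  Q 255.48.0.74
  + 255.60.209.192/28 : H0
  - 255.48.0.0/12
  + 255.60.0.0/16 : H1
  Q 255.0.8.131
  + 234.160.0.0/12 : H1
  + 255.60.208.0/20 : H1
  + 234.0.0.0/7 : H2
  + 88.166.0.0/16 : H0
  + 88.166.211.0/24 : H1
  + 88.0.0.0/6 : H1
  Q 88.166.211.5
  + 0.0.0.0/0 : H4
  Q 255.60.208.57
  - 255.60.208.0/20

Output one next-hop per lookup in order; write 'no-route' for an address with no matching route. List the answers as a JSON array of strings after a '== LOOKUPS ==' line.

Trace:
  add 88.166.208.0/20 -> H0 at depth 20
  - 88.166.208.0/20 clear@20
  add 255.0.0.0/8 -> H3 at depth 8
  add 255.48.0.0/12 -> H2 at depth 12
  add 88.160.0.0/12 -> H5 at depth 12
  Q 255.48.0.74: descend 111111110011 ; hops seen [H3,H2] ; pick H2
  add 255.60.209.192/28 -> H0 at depth 28
  - 255.48.0.0/12 clear@12
  add 255.60.0.0/16 -> H1 at depth 16
  Q 255.0.8.131: descend 1111111100 ; hops seen [H3] ; pick H3
  add 234.160.0.0/12 -> H1 at depth 12
  add 255.60.208.0/20 -> H1 at depth 20
  add 234.0.0.0/7 -> H2 at depth 7
  add 88.166.0.0/16 -> H0 at depth 16
  add 88.166.211.0/24 -> H1 at depth 24
  add 88.0.0.0/6 -> H1 at depth 6
  Q 88.166.211.5: descend 010110001010011011010011 ; hops seen [H1,H5,H0,H1] ; pick H1
  add 0.0.0.0/0 -> H4 at depth 0
  Q 255.60.208.57: descend 11111111001111001101000 ; hops seen [H4,H3,H1,H1] ; pick H1
  - 255.60.208.0/20 clear@20

== LOOKUPS ==
["H2","H3","H1","H1"]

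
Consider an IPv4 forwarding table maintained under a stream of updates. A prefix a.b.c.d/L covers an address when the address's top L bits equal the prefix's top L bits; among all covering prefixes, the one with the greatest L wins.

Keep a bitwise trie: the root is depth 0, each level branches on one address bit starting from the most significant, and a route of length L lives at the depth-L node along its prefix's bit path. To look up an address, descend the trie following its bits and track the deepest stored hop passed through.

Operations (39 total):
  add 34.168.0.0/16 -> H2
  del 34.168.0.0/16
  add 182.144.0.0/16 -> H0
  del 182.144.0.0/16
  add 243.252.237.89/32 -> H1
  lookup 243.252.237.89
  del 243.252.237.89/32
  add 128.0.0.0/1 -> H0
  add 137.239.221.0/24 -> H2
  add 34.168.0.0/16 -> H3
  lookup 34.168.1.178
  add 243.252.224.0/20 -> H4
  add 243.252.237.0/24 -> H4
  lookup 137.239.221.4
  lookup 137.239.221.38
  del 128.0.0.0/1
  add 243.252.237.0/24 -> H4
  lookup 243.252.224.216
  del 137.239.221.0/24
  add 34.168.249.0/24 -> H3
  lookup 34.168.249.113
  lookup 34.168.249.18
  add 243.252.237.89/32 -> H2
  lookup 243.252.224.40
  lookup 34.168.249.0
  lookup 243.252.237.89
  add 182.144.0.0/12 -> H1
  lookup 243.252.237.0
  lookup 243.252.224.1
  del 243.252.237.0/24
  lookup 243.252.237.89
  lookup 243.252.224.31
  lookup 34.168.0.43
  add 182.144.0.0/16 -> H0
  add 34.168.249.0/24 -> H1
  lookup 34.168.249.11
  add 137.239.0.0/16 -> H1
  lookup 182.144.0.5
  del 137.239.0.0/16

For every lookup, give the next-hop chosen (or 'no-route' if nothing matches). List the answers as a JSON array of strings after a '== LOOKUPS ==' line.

Apply in order:
  add 34.168.0.0/16 -> H2 at depth 16
  - 34.168.0.0/16 clear@16
  add 182.144.0.0/16 -> H0 at depth 16
  - 182.144.0.0/16 clear@16
  add 243.252.237.89/32 -> H1 at depth 32
  Q 243.252.237.89: descend 11110011111111001110110101011001 ; hops seen [H1] ; pick H1
  - 243.252.237.89/32 clear@32
  add 128.0.0.0/1 -> H0 at depth 1
  add 137.239.221.0/24 -> H2 at depth 24
  add 34.168.0.0/16 -> H3 at depth 16
  Q 34.168.1.178: descend 0010001010101000 ; hops seen [H3] ; pick H3
  add 243.252.224.0/20 -> H4 at depth 20
  add 243.252.237.0/24 -> H4 at depth 24
  Q 137.239.221.4: descend 100010011110111111011101 ; hops seen [H0,H2] ; pick H2
  Q 137.239.221.38: descend 100010011110111111011101 ; hops seen [H0,H2] ; pick H2
  - 128.0.0.0/1 clear@1
  add 243.252.237.0/24 -> H4 at depth 24
  Q 243.252.224.216: descend 11110011111111001110 ; hops seen [H4] ; pick H4
  - 137.239.221.0/24 clear@24
  add 34.168.249.0/24 -> H3 at depth 24
  Q 34.168.249.113: descend 001000101010100011111001 ; hops seen [H3,H3] ; pick H3
  Q 34.168.249.18: descend 001000101010100011111001 ; hops seen [H3,H3] ; pick H3
  add 243.252.237.89/32 -> H2 at depth 32
  Q 243.252.224.40: descend 11110011111111001110 ; hops seen [H4] ; pick H4
  Q 34.168.249.0: descend 001000101010100011111001 ; hops seen [H3,H3] ; pick H3
  Q 243.252.237.89: descend 11110011111111001110110101011001 ; hops seen [H4,H4,H2] ; pick H2
  add 182.144.0.0/12 -> H1 at depth 12
  Q 243.252.237.0: descend 1111001111111100111011010 ; hops seen [H4,H4] ; pick H4
  Q 243.252.224.1: descend 11110011111111001110 ; hops seen [H4] ; pick H4
  - 243.252.237.0/24 clear@24
  Q 243.252.237.89: descend 11110011111111001110110101011001 ; hops seen [H4,H2] ; pick H2
  Q 243.252.224.31: descend 11110011111111001110 ; hops seen [H4] ; pick H4
  Q 34.168.0.43: descend 0010001010101000 ; hops seen [H3] ; pick H3
  add 182.144.0.0/16 -> H0 at depth 16
  add 34.168.249.0/24 -> H1 at depth 24
  Q 34.168.249.11: descend 001000101010100011111001 ; hops seen [H3,H1] ; pick H1
  add 137.239.0.0/16 -> H1 at depth 16
  Q 182.144.0.5: descend 1011011010010000 ; hops seen [H1,H0] ; pick H0
  - 137.239.0.0/16 clear@16

== LOOKUPS ==
["H1","H3","H2","H2","H4","H3","H3","H4","H3","H2","H4","H4","H2","H4","H3","H1","H0"]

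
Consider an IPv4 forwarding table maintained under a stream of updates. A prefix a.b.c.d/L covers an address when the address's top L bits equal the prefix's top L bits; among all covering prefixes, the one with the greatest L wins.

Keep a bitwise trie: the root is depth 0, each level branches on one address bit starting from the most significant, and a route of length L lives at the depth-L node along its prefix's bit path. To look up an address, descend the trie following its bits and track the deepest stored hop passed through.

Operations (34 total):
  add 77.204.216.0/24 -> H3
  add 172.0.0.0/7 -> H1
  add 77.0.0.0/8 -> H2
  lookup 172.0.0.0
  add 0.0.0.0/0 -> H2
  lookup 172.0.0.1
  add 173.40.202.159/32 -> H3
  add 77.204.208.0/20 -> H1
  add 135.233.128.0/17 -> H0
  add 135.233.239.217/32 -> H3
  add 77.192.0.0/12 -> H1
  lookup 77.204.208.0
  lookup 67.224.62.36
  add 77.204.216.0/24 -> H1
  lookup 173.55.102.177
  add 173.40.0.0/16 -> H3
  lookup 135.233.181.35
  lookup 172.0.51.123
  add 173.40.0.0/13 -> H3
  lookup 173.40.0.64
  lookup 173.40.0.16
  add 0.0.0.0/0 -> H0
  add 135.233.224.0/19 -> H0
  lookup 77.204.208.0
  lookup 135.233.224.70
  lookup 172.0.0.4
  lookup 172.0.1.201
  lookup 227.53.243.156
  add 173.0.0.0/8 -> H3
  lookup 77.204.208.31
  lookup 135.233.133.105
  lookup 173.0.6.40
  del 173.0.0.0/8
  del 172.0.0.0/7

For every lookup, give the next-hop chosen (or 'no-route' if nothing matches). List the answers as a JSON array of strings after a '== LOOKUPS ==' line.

Trace:
  + 77.204.216.0/24 (H3) depth=24
  + 172.0.0.0/7 (H1) depth=7
  + 77.0.0.0/8 (H2) depth=8
  ? 172.0.0.0  path d0:-→d1:-→d2:-→d3:-→d4:-→d5:-→d6:-→d7:H1  best=H1
  + 0.0.0.0/0 (H2) depth=0
  ? 172.0.0.1  path d0:H2→d1:-→d2:-→d3:-→d4:-→d5:-→d6:-→d7:H1  best=H1
  + 173.40.202.159/32 (H3) depth=32
  + 77.204.208.0/20 (H1) depth=20
  + 135.233.128.0/17 (H0) depth=17
  + 135.233.239.217/32 (H3) depth=32
  + 77.192.0.0/12 (H1) depth=12
  ? 77.204.208.0  path d0:H2→d1:-→d2:-→d3:-→d4:-→d5:-→d6:-→d7:-→d8:H2→d9:-→d10:-→d11:-→d12:H1→d13:-→d14:-→d15:-→d16:-→d17:-→d18:-→d19:-→d20:H1  best=H1
  ? 67.224.62.36  path d0:H2→d1:-→d2:-→d3:-→d4:-  best=H2
  + 77.204.216.0/24 (H1) depth=24
  ? 173.55.102.177  path d0:H2→d1:-→d2:-→d3:-→d4:-→d5:-→d6:-→d7:H1→d8:-→d9:-→d10:-→d11:-  best=H1
  + 173.40.0.0/16 (H3) depth=16
  ? 135.233.181.35  path d0:H2→d1:-→d2:-→d3:-→d4:-→d5:-→d6:-→d7:-→d8:-→d9:-→d10:-→d11:-→d12:-→d13:-→d14:-→d15:-→d16:-→d17:H0  best=H0
  ? 172.0.51.123  path d0:H2→d1:-→d2:-→d3:-→d4:-→d5:-→d6:-→d7:H1  best=H1
  + 173.40.0.0/13 (H3) depth=13
  ? 173.40.0.64  path d0:H2→d1:-→d2:-→d3:-→d4:-→d5:-→d6:-→d7:H1→d8:-→d9:-→d10:-→d11:-→d12:-→d13:H3→d14:-→d15:-→d16:H3  best=H3
  ? 173.40.0.16  path d0:H2→d1:-→d2:-→d3:-→d4:-→d5:-→d6:-→d7:H1→d8:-→d9:-→d10:-→d11:-→d12:-→d13:H3→d14:-→d15:-→d16:H3  best=H3
  + 0.0.0.0/0 (H0) depth=0
  + 135.233.224.0/19 (H0) depth=19
  ? 77.204.208.0  path d0:H0→d1:-→d2:-→d3:-→d4:-→d5:-→d6:-→d7:-→d8:H2→d9:-→d10:-→d11:-→d12:H1→d13:-→d14:-→d15:-→d16:-→d17:-→d18:-→d19:-→d20:H1  best=H1
  ? 135.233.224.70  path d0:H0→d1:-→d2:-→d3:-→d4:-→d5:-→d6:-→d7:-→d8:-→d9:-→d10:-→d11:-→d12:-→d13:-→d14:-→d15:-→d16:-→d17:H0→d18:-→d19:H0→d20:-  best=H0
  ? 172.0.0.4  path d0:H0→d1:-→d2:-→d3:-→d4:-→d5:-→d6:-→d7:H1  best=H1
  ? 172.0.1.201  path d0:H0→d1:-→d2:-→d3:-→d4:-→d5:-→d6:-→d7:H1  best=H1
  ? 227.53.243.156  path d0:H0→d1:-  best=H0
  + 173.0.0.0/8 (H3) depth=8
  ? 77.204.208.31  path d0:H0→d1:-→d2:-→d3:-→d4:-→d5:-→d6:-→d7:-→d8:H2→d9:-→d10:-→d11:-→d12:H1→d13:-→d14:-→d15:-→d16:-→d17:-→d18:-→d19:-→d20:H1  best=H1
  ? 135.233.133.105  path d0:H0→d1:-→d2:-→d3:-→d4:-→d5:-→d6:-→d7:-→d8:-→d9:-→d10:-→d11:-→d12:-→d13:-→d14:-→d15:-→d16:-→d17:H0  best=H0
  ? 173.0.6.40  path d0:H0→d1:-→d2:-→d3:-→d4:-→d5:-→d6:-→d7:H1→d8:H3→d9:-→d10:-  best=H3
  - 173.0.0.0/8 clear@8
  - 172.0.0.0/7 clear@7

== LOOKUPS ==
["H1","H1","H1","H2","H1","H0","H1","H3","H3","H1","H0","H1","H1","H0","H1","H0","H3"]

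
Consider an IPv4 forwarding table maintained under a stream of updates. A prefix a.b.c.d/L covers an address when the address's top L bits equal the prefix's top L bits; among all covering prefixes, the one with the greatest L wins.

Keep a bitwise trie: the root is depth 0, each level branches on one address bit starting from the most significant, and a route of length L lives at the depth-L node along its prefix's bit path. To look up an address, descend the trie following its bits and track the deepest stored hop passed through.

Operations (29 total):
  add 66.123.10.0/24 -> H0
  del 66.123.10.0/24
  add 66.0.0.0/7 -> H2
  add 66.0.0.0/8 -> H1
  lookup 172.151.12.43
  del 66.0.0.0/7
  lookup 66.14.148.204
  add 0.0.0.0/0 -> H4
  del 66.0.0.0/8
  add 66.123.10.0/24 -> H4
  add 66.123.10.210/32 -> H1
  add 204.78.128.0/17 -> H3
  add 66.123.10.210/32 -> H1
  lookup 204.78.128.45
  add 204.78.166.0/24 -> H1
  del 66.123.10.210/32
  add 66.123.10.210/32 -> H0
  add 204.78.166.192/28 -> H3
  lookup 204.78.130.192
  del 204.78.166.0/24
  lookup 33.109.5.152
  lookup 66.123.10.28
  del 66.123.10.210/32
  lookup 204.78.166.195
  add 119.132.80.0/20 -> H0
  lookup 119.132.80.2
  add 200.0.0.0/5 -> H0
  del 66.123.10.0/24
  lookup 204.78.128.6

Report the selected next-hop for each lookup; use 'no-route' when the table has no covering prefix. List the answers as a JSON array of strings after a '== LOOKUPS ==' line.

Process each operation:
  add 66.123.10.0/24 -> H0 at depth 24
  del 66.123.10.0/24 (clear depth 24)
  add 66.0.0.0/7 -> H2 at depth 7
  add 66.0.0.0/8 -> H1 at depth 8
  ? 172.151.12.43  path d0:-  best=no-route
  del 66.0.0.0/7 (clear depth 7)
  ? 66.14.148.204  path d0:-→d1:-→d2:-→d3:-→d4:-→d5:-→d6:-→d7:-→d8:H1→d9:-  best=H1
  add 0.0.0.0/0 -> H4 at depth 0
  del 66.0.0.0/8 (clear depth 8)
  add 66.123.10.0/24 -> H4 at depth 24
  add 66.123.10.210/32 -> H1 at depth 32
  add 204.78.128.0/17 -> H3 at depth 17
  add 66.123.10.210/32 -> H1 at depth 32
  ? 204.78.128.45  path d0:H4→d1:-→d2:-→d3:-→d4:-→d5:-→d6:-→d7:-→d8:-→d9:-→d10:-→d11:-→d12:-→d13:-→d14:-→d15:-→d16:-→d17:H3  best=H3
  add 204.78.166.0/24 -> H1 at depth 24
  del 66.123.10.210/32 (clear depth 32)
  add 66.123.10.210/32 -> H0 at depth 32
  add 204.78.166.192/28 -> H3 at depth 28
  ? 204.78.130.192  path d0:H4→d1:-→d2:-→d3:-→d4:-→d5:-→d6:-→d7:-→d8:-→d9:-→d10:-→d11:-→d12:-→d13:-→d14:-→d15:-→d16:-→d17:H3→d18:-  best=H3
  del 204.78.166.0/24 (clear depth 24)
  ? 33.109.5.152  path d0:H4→d1:-  best=H4
  ? 66.123.10.28  path d0:H4→d1:-→d2:-→d3:-→d4:-→d5:-→d6:-→d7:-→d8:-→d9:-→d10:-→d11:-→d12:-→d13:-→d14:-→d15:-→d16:-→d17:-→d18:-→d19:-→d20:-→d21:-→d22:-→d23:-→d24:H4  best=H4
  del 66.123.10.210/32 (clear depth 32)
  ? 204.78.166.195  path d0:H4→d1:-→d2:-→d3:-→d4:-→d5:-→d6:-→d7:-→d8:-→d9:-→d10:-→d11:-→d12:-→d13:-→d14:-→d15:-→d16:-→d17:H3→d18:-→d19:-→d20:-→d21:-→d22:-→d23:-→d24:-→d25:-→d26:-→d27:-→d28:H3  best=H3
  add 119.132.80.0/20 -> H0 at depth 20
  ? 119.132.80.2  path d0:H4→d1:-→d2:-→d3:-→d4:-→d5:-→d6:-→d7:-→d8:-→d9:-→d10:-→d11:-→d12:-→d13:-→d14:-→d15:-→d16:-→d17:-→d18:-→d19:-→d20:H0  best=H0
  add 200.0.0.0/5 -> H0 at depth 5
  del 66.123.10.0/24 (clear depth 24)
  ? 204.78.128.6  path d0:H4→d1:-→d2:-→d3:-→d4:-→d5:H0→d6:-→d7:-→d8:-→d9:-→d10:-→d11:-→d12:-→d13:-→d14:-→d15:-→d16:-→d17:H3→d18:-  best=H3

== LOOKUPS ==
["no-route","H1","H3","H3","H4","H4","H3","H0","H3"]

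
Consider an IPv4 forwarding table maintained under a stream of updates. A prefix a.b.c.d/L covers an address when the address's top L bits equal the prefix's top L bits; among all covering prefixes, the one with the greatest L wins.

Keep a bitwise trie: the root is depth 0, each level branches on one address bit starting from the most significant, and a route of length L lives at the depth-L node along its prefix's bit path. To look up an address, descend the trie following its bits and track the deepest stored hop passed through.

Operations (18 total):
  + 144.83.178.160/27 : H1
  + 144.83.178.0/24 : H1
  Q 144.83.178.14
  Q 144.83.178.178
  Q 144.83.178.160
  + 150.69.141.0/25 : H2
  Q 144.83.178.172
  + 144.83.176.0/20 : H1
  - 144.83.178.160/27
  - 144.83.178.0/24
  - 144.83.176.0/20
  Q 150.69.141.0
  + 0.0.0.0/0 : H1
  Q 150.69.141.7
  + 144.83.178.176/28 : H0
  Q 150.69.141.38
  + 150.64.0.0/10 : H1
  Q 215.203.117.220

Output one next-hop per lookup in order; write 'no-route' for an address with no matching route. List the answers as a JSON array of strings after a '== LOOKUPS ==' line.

Process each operation:
  + 144.83.178.160/27 (H1) depth=27
  + 144.83.178.0/24 (H1) depth=24
  lookup 144.83.178.14: bits 100100000101001110110010 walk d0:-→d1:-→d2:-→d3:-→d4:-→d5:-→d6:-→d7:-→d8:-→d9:-→d10:-→d11:-→d12:-→d13:-→d14:-→d15:-→d16:-→d17:-→d18:-→d19:-→d20:-→d21:-→d22:-→d23:-→d24:H1 -> H1
  lookup 144.83.178.178: bits 100100000101001110110010101 walk d0:-→d1:-→d2:-→d3:-→d4:-→d5:-→d6:-→d7:-→d8:-→d9:-→d10:-→d11:-→d12:-→d13:-→d14:-→d15:-→d16:-→d17:-→d18:-→d19:-→d20:-→d21:-→d22:-→d23:-→d24:H1→d25:-→d26:-→d27:H1 -> H1
  lookup 144.83.178.160: bits 100100000101001110110010101 walk d0:-→d1:-→d2:-→d3:-→d4:-→d5:-→d6:-→d7:-→d8:-→d9:-→d10:-→d11:-→d12:-→d13:-→d14:-→d15:-→d16:-→d17:-→d18:-→d19:-→d20:-→d21:-→d22:-→d23:-→d24:H1→d25:-→d26:-→d27:H1 -> H1
  + 150.69.141.0/25 (H2) depth=25
  lookup 144.83.178.172: bits 100100000101001110110010101 walk d0:-→d1:-→d2:-→d3:-→d4:-→d5:-→d6:-→d7:-→d8:-→d9:-→d10:-→d11:-→d12:-→d13:-→d14:-→d15:-→d16:-→d17:-→d18:-→d19:-→d20:-→d21:-→d22:-→d23:-→d24:H1→d25:-→d26:-→d27:H1 -> H1
  + 144.83.176.0/20 (H1) depth=20
  - 144.83.178.160/27 clear@27
  - 144.83.178.0/24 clear@24
  - 144.83.176.0/20 clear@20
  lookup 150.69.141.0: bits 1001011001000101100011010 walk d0:-→d1:-→d2:-→d3:-→d4:-→d5:-→d6:-→d7:-→d8:-→d9:-→d10:-→d11:-→d12:-→d13:-→d14:-→d15:-→d16:-→d17:-→d18:-→d19:-→d20:-→d21:-→d22:-→d23:-→d24:-→d25:H2 -> H2
  + 0.0.0.0/0 (H1) depth=0
  lookup 150.69.141.7: bits 1001011001000101100011010 walk d0:H1→d1:-→d2:-→d3:-→d4:-→d5:-→d6:-→d7:-→d8:-→d9:-→d10:-→d11:-→d12:-→d13:-→d14:-→d15:-→d16:-→d17:-→d18:-→d19:-→d20:-→d21:-→d22:-→d23:-→d24:-→d25:H2 -> H2
  + 144.83.178.176/28 (H0) depth=28
  lookup 150.69.141.38: bits 1001011001000101100011010 walk d0:H1→d1:-→d2:-→d3:-→d4:-→d5:-→d6:-→d7:-→d8:-→d9:-→d10:-→d11:-→d12:-→d13:-→d14:-→d15:-→d16:-→d17:-→d18:-→d19:-→d20:-→d21:-→d22:-→d23:-→d24:-→d25:H2 -> H2
  + 150.64.0.0/10 (H1) depth=10
  lookup 215.203.117.220: bits 1 walk d0:H1→d1:- -> H1

== LOOKUPS ==
["H1","H1","H1","H1","H2","H2","H2","H1"]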